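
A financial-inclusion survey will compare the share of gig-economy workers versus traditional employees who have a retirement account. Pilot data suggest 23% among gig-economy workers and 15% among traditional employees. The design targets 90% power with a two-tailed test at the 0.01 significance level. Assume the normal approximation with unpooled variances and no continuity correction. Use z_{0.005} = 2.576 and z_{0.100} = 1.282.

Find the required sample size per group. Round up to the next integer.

n = (z_{α/2} + z_β)² · [p₁(1−p₁) + p₂(1−p₂)] / (p₁ − p₂)²
  = (2.576 + 1.282)² · (0.23·0.77 + 0.15·0.85) / (0.08)²
  = (3.858)² · (0.1771 + 0.1275) / 0.0064
  = 14.8842 · 0.3046 / 0.0064
  = 708.39
Round up → n = 709 per group.

n = 709 per group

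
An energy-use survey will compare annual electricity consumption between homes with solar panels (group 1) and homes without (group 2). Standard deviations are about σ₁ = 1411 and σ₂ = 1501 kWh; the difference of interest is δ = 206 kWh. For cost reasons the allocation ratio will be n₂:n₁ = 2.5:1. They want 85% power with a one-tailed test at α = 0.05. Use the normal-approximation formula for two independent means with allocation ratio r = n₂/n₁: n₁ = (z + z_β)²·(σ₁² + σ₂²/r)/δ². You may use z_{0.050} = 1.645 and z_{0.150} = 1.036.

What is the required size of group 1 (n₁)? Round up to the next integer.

n₁ = 490

n₁ = (z_α + z_β)² · (σ₁² + σ₂²/r) / δ²
   = (1.645 + 1.036)² · (1411² + 1501²/2.5) / 206²
   = 7.1878 · (1990921 + 901200.4) / 42436
   = 7.1878 · 2892121.4 / 42436
   = 489.86
Round up → n₁ = 490; n₂ = r·n₁ = 2.5 × 490 = 1225.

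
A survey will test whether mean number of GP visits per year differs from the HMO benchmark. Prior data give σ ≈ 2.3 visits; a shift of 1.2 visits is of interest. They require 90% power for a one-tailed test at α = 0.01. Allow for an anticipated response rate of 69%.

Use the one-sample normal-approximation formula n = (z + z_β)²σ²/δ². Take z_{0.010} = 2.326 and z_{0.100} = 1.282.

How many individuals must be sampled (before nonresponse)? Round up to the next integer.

n = (z_α + z_β)² · σ² / δ²
  = (2.326 + 1.282)² · 2.3² / 1.2²
  = 13.0177 · 5.29 / 1.44
  = 47.82
Adjust for 69% response: 47.82 / 0.69 = 69.31.
Round up → n = 70.

n = 70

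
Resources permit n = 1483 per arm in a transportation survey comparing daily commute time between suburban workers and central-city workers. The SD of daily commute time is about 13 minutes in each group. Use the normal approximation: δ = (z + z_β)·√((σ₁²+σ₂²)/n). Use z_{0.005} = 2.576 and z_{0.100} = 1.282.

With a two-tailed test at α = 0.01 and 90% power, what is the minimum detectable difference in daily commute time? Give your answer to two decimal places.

δ = (z_{α/2} + z_β) · √((σ₁²+σ₂²)/n)
  = (2.576 + 1.282) · √(338/1483)
  = 3.858 · √0.22792
  = 3.858 · 0.4774
  = 1.8418

Minimum detectable difference ≈ 1.84 minutes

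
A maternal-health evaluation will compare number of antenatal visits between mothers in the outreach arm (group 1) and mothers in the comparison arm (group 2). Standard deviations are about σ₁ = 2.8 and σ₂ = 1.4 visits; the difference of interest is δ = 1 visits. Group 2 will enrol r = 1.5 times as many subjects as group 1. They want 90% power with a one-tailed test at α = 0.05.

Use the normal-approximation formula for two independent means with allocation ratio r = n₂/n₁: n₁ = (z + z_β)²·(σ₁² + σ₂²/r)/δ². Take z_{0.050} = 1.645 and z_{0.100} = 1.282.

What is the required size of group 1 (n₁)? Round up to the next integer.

n₁ = (z_α + z_β)² · (σ₁² + σ₂²/r) / δ²
   = (1.645 + 1.282)² · (2.8² + 1.4²/1.5) / 1²
   = 8.5673 · (7.84 + 1.3067) / 1
   = 8.5673 · 9.1467 / 1
   = 78.36
Round up → n₁ = 79; n₂ = r·n₁ = 1.5 × 79 = 119.

n₁ = 79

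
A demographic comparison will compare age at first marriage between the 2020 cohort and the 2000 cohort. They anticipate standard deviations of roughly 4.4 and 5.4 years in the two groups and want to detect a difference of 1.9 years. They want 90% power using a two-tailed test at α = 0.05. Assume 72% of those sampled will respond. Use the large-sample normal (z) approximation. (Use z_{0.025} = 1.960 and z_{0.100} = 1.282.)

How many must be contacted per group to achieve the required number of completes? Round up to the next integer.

n = (z_{α/2} + z_β)² · (σ₁² + σ₂²) / δ²
  = (1.960 + 1.282)² · (4.4² + 5.4² = 48.52) / 1.9²
  = 10.5106 · 48.52 / 3.61
  = 141.27
Adjust for 72% response: 141.27 / 0.72 = 196.20.
Round up → n = 197 per group.

n = 197 per group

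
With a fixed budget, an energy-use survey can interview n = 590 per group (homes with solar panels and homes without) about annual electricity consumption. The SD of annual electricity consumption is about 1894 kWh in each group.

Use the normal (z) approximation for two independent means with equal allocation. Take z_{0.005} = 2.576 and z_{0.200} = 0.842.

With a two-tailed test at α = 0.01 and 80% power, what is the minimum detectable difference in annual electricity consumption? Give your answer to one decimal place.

δ = (z_{α/2} + z_β) · √((σ₁²+σ₂²)/n)
  = (2.576 + 0.842) · √(7174472/590)
  = 3.418 · √12160.1
  = 3.418 · 110.2729
  = 376.9129

Minimum detectable difference ≈ 376.9 kWh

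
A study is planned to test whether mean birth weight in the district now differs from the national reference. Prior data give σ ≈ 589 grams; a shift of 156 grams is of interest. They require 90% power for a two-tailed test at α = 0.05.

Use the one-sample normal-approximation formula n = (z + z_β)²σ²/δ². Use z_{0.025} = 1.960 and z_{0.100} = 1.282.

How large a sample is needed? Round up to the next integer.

n = (z_{α/2} + z_β)² · σ² / δ²
  = (1.960 + 1.282)² · 589² / 156²
  = 10.5106 · 346921 / 24336
  = 149.83
Round up → n = 150.

n = 150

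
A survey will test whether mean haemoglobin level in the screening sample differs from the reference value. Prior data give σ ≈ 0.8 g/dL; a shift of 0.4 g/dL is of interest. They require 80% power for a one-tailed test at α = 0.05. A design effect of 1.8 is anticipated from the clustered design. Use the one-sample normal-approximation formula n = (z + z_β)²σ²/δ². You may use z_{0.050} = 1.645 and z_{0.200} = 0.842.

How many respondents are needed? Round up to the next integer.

n = (z_α + z_β)² · σ² / δ²
  = (1.645 + 0.842)² · 0.8² / 0.4²
  = 6.1852 · 0.64 / 0.16
  = 24.74
Design effect: 1.8 × 24.74 = 44.53.
Round up → n = 45.

n = 45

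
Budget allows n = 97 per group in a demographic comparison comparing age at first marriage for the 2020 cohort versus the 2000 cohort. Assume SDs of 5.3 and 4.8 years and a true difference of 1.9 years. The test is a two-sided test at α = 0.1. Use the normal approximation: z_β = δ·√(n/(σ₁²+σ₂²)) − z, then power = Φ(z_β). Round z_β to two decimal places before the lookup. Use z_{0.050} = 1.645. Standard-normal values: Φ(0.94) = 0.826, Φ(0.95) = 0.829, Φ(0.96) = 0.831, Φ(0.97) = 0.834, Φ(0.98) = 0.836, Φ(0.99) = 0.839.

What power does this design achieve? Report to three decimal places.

Power ≈ 0.834

z_β = δ·√(n/(σ₁²+σ₂²)) − z_{α/2}
    = 1.9 · √(97/51.13) − 1.645
    = 1.9 · 1.37736 − 1.645
    = 2.6170 − 1.645 = 0.9720 → 0.97
Power = Φ(0.97) = 0.834.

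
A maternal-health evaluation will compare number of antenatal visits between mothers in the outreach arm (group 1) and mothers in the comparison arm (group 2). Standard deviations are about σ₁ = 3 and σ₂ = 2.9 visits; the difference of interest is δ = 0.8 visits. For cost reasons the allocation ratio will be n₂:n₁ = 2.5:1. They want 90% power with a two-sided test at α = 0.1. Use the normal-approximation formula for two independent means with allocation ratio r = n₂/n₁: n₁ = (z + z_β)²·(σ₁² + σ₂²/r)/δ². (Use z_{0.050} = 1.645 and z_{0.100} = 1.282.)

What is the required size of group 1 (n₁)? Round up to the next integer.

n₁ = 166

n₁ = (z_{α/2} + z_β)² · (σ₁² + σ₂²/r) / δ²
   = (1.645 + 1.282)² · (3² + 2.9²/2.5) / 0.8²
   = 8.5673 · (9 + 3.364) / 0.64
   = 8.5673 · 12.364 / 0.64
   = 165.51
Round up → n₁ = 166; n₂ = r·n₁ = 2.5 × 166 = 415.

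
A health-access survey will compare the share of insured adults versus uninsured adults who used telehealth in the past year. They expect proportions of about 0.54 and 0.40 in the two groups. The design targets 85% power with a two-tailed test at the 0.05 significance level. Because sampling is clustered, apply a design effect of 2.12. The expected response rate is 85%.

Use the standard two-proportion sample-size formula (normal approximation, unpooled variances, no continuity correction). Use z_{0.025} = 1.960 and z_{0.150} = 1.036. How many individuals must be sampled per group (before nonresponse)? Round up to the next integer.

n = 558 per group

n = (z_{α/2} + z_β)² · [p₁(1−p₁) + p₂(1−p₂)] / (p₁ − p₂)²
  = (1.960 + 1.036)² · (0.54·0.46 + 0.40·0.60) / (0.14)²
  = (2.996)² · (0.2484 + 0.2400) / 0.0196
  = 8.9760 · 0.4884 / 0.0196
  = 223.67
Design effect: 2.12 × 223.67 = 474.18.
Adjust for 85% response: 474.18 / 0.85 = 557.85.
Round up → n = 558 per group.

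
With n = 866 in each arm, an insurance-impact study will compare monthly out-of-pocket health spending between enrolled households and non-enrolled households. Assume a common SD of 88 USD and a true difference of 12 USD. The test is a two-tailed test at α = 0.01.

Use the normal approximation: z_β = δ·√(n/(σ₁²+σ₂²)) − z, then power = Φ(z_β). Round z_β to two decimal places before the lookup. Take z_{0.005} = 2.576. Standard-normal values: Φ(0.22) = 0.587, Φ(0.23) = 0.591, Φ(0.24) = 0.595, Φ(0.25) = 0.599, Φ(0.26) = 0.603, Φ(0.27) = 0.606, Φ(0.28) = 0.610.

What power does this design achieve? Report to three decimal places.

Power ≈ 0.603

z_β = δ·√(n/(σ₁²+σ₂²)) − z_{α/2}
    = 12 · √(866/15488) − 2.576
    = 12 · 0.23646 − 2.576
    = 2.8375 − 2.576 = 0.2615 → 0.26
Power = Φ(0.26) = 0.603.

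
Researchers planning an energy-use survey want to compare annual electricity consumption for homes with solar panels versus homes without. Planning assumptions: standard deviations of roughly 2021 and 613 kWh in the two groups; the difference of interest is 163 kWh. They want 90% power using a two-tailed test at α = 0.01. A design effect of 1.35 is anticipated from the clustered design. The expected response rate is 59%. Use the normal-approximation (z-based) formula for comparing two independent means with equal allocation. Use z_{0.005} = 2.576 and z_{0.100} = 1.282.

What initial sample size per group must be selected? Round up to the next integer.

n = (z_{α/2} + z_β)² · (σ₁² + σ₂²) / δ²
  = (2.576 + 1.282)² · (2021² + 613² = 4460210) / 163²
  = 14.8842 · 4460210 / 26569
  = 2498.64
Design effect: 1.35 × 2498.64 = 3373.17.
Adjust for 59% response: 3373.17 / 0.59 = 5717.24.
Round up → n = 5718 per group.

n = 5718 per group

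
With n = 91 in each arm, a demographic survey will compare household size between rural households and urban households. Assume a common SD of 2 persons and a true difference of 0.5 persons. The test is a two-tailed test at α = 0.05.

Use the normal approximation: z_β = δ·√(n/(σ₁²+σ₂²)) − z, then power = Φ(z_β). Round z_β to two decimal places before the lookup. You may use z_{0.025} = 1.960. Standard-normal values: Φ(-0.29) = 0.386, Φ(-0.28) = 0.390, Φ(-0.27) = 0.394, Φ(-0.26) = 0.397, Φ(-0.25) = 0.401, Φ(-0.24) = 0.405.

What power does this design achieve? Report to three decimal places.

z_β = δ·√(n/(σ₁²+σ₂²)) − z_{α/2}
    = 0.5 · √(91/8) − 1.960
    = 0.5 · 3.37268 − 1.960
    = 1.6863 − 1.960 = -0.2737 → -0.27
Power = Φ(-0.27) = 0.394.

Power ≈ 0.394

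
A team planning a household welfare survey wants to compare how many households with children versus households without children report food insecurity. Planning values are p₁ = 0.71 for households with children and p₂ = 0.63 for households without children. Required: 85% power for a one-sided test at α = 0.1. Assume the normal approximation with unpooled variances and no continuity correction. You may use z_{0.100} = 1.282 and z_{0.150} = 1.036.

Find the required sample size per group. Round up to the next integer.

n = (z_α + z_β)² · [p₁(1−p₁) + p₂(1−p₂)] / (p₁ − p₂)²
  = (1.282 + 1.036)² · (0.71·0.29 + 0.63·0.37) / (0.08)²
  = (2.318)² · (0.2059 + 0.2331) / 0.0064
  = 5.3731 · 0.4390 / 0.0064
  = 368.56
Round up → n = 369 per group.

n = 369 per group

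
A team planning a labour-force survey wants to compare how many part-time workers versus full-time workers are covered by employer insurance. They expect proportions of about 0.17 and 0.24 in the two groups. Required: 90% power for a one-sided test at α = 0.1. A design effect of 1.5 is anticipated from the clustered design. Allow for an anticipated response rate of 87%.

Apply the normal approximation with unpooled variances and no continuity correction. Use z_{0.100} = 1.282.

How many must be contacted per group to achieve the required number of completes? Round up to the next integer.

n = 749 per group

n = (z_α + z_β)² · [p₁(1−p₁) + p₂(1−p₂)] / (p₁ − p₂)²
  = (1.282 + 1.282)² · (0.17·0.83 + 0.24·0.76) / (-0.07)²
  = (2.564)² · (0.1411 + 0.1824) / 0.0049
  = 6.5741 · 0.3235 / 0.0049
  = 434.02
Design effect: 1.5 × 434.02 = 651.04.
Adjust for 87% response: 651.04 / 0.87 = 748.32.
Round up → n = 749 per group.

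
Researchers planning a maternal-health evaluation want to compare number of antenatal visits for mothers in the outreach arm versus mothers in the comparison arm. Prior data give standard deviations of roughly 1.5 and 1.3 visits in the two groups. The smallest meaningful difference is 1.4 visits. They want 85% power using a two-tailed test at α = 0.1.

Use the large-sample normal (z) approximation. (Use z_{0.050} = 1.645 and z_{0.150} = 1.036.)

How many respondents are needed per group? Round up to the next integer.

n = 15 per group

n = (z_{α/2} + z_β)² · (σ₁² + σ₂²) / δ²
  = (1.645 + 1.036)² · (1.5² + 1.3² = 3.94) / 1.4²
  = 7.1878 · 3.94 / 1.96
  = 14.45
Round up → n = 15 per group.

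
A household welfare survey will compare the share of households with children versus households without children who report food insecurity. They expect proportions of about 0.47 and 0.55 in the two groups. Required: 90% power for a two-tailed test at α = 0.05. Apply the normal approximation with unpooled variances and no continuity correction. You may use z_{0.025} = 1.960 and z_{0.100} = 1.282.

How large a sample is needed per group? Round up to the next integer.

n = 816 per group

n = (z_{α/2} + z_β)² · [p₁(1−p₁) + p₂(1−p₂)] / (p₁ − p₂)²
  = (1.960 + 1.282)² · (0.47·0.53 + 0.55·0.45) / (-0.08)²
  = (3.242)² · (0.2491 + 0.2475) / 0.0064
  = 10.5106 · 0.4966 / 0.0064
  = 815.55
Round up → n = 816 per group.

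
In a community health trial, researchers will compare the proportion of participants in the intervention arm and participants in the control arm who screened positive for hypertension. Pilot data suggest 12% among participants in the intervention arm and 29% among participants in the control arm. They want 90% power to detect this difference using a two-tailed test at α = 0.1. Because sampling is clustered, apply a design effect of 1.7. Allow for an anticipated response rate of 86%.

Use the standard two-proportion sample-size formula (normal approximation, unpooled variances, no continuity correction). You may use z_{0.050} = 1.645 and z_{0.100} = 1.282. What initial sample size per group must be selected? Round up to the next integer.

n = 183 per group

n = (z_{α/2} + z_β)² · [p₁(1−p₁) + p₂(1−p₂)] / (p₁ − p₂)²
  = (1.645 + 1.282)² · (0.12·0.88 + 0.29·0.71) / (-0.17)²
  = (2.927)² · (0.1056 + 0.2059) / 0.0289
  = 8.5673 · 0.3115 / 0.0289
  = 92.34
Design effect: 1.7 × 92.34 = 156.98.
Adjust for 86% response: 156.98 / 0.86 = 182.54.
Round up → n = 183 per group.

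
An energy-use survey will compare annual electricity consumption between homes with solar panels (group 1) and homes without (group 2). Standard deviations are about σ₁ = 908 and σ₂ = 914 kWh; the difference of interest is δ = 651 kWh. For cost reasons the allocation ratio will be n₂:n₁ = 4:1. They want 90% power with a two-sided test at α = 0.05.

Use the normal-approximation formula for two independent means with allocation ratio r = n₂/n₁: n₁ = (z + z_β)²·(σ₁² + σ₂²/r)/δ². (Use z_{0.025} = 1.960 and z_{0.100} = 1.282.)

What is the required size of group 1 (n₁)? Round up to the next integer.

n₁ = 26

n₁ = (z_{α/2} + z_β)² · (σ₁² + σ₂²/r) / δ²
   = (1.960 + 1.282)² · (908² + 914²/4) / 651²
   = 10.5106 · (824464 + 208849) / 423801
   = 10.5106 · 1033313 / 423801
   = 25.63
Round up → n₁ = 26; n₂ = r·n₁ = 4 × 26 = 104.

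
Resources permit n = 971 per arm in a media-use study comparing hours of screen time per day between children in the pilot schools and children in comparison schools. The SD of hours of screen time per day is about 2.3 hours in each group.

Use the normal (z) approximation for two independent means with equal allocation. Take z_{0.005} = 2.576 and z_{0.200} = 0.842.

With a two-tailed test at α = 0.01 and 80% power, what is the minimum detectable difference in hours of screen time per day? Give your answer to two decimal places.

δ = (z_{α/2} + z_β) · √((σ₁²+σ₂²)/n)
  = (2.576 + 0.842) · √(10.58/971)
  = 3.418 · √0.0109
  = 3.418 · 0.1044
  = 0.3568

Minimum detectable difference ≈ 0.36 hours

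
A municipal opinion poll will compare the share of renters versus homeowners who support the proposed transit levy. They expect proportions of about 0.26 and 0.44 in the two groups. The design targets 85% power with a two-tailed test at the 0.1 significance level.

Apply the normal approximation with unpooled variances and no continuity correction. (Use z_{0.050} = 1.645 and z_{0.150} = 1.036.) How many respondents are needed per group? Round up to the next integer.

n = (z_{α/2} + z_β)² · [p₁(1−p₁) + p₂(1−p₂)] / (p₁ − p₂)²
  = (1.645 + 1.036)² · (0.26·0.74 + 0.44·0.56) / (-0.18)²
  = (2.681)² · (0.1924 + 0.2464) / 0.0324
  = 7.1878 · 0.4388 / 0.0324
  = 97.35
Round up → n = 98 per group.

n = 98 per group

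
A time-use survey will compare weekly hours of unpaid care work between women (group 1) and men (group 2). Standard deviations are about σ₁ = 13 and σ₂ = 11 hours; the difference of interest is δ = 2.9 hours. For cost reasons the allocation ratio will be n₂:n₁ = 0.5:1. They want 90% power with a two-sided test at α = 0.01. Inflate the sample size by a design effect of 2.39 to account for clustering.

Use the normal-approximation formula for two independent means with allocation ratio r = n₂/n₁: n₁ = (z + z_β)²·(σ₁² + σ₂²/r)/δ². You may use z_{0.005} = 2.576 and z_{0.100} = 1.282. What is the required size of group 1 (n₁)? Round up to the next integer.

n₁ = (z_{α/2} + z_β)² · (σ₁² + σ₂²/r) / δ²
   = (2.576 + 1.282)² · (13² + 11²/0.5) / 2.9²
   = 14.8842 · (169 + 242) / 8.41
   = 14.8842 · 411 / 8.41
   = 727.39
Design effect: 2.39 × 727.39 = 1738.47.
Round up → n₁ = 1739; n₂ = r·n₁ = 0.5 × 1739 = 870.

n₁ = 1739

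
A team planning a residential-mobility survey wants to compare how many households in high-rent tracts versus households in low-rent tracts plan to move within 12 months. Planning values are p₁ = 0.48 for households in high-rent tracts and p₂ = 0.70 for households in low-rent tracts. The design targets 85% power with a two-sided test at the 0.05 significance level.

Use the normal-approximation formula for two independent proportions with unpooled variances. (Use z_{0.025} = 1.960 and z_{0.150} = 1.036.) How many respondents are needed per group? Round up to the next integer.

n = 86 per group

n = (z_{α/2} + z_β)² · [p₁(1−p₁) + p₂(1−p₂)] / (p₁ − p₂)²
  = (1.960 + 1.036)² · (0.48·0.52 + 0.70·0.30) / (-0.22)²
  = (2.996)² · (0.2496 + 0.2100) / 0.0484
  = 8.9760 · 0.4596 / 0.0484
  = 85.24
Round up → n = 86 per group.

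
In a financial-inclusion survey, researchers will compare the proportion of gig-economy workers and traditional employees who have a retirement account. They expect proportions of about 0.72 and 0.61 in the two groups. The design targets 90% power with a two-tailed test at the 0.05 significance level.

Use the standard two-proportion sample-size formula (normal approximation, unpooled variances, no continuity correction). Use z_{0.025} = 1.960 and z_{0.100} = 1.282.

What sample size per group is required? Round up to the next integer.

n = (z_{α/2} + z_β)² · [p₁(1−p₁) + p₂(1−p₂)] / (p₁ − p₂)²
  = (1.960 + 1.282)² · (0.72·0.28 + 0.61·0.39) / (0.11)²
  = (3.242)² · (0.2016 + 0.2379) / 0.0121
  = 10.5106 · 0.4395 / 0.0121
  = 381.77
Round up → n = 382 per group.

n = 382 per group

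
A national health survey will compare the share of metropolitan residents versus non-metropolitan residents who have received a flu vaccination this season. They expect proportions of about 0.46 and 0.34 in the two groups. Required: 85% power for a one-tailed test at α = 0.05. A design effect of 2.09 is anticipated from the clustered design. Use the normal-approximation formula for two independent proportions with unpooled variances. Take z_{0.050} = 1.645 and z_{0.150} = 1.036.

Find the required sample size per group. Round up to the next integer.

n = (z_α + z_β)² · [p₁(1−p₁) + p₂(1−p₂)] / (p₁ − p₂)²
  = (1.645 + 1.036)² · (0.46·0.54 + 0.34·0.66) / (0.12)²
  = (2.681)² · (0.2484 + 0.2244) / 0.0144
  = 7.1878 · 0.4728 / 0.0144
  = 236.00
Design effect: 2.09 × 236.00 = 493.24.
Round up → n = 494 per group.

n = 494 per group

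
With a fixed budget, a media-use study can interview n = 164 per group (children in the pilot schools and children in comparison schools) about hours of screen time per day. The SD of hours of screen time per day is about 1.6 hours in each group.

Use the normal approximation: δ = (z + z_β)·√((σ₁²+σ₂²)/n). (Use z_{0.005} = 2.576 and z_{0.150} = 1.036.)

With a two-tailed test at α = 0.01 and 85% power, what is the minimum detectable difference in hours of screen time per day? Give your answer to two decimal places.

δ = (z_{α/2} + z_β) · √((σ₁²+σ₂²)/n)
  = (2.576 + 1.036) · √(5.12/164)
  = 3.612 · √0.03122
  = 3.612 · 0.1767
  = 0.6382

Minimum detectable difference ≈ 0.64 hours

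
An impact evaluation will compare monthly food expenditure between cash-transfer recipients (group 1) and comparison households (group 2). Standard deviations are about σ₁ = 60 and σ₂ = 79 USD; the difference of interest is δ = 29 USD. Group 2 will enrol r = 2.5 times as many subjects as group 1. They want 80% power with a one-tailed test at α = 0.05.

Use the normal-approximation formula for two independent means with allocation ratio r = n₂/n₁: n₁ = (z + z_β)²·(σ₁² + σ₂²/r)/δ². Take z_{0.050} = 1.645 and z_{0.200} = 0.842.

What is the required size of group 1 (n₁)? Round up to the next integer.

n₁ = (z_α + z_β)² · (σ₁² + σ₂²/r) / δ²
   = (1.645 + 0.842)² · (60² + 79²/2.5) / 29²
   = 6.1852 · (3600 + 2496.4) / 841
   = 6.1852 · 6096.4 / 841
   = 44.84
Round up → n₁ = 45; n₂ = r·n₁ = 2.5 × 45 = 113.

n₁ = 45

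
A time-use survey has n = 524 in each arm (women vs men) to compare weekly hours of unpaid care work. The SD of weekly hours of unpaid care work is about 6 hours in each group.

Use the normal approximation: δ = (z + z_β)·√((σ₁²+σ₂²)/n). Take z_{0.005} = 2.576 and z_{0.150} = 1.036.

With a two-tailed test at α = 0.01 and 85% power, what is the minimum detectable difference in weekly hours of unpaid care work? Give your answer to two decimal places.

δ = (z_{α/2} + z_β) · √((σ₁²+σ₂²)/n)
  = (2.576 + 1.036) · √(72/524)
  = 3.612 · √0.1374
  = 3.612 · 0.3707
  = 1.3389

Minimum detectable difference ≈ 1.34 hours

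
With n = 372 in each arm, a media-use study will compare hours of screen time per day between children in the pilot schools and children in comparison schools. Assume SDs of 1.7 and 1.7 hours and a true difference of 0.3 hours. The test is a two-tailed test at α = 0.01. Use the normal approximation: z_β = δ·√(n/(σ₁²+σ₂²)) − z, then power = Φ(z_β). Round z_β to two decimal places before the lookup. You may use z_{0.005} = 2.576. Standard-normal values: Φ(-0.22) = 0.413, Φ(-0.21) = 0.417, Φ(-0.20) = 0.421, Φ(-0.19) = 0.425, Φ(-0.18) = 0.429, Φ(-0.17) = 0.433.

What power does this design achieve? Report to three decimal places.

Power ≈ 0.433

z_β = δ·√(n/(σ₁²+σ₂²)) − z_{α/2}
    = 0.3 · √(372/5.78) − 2.576
    = 0.3 · 8.02246 − 2.576
    = 2.4067 − 2.576 = -0.1693 → -0.17
Power = Φ(-0.17) = 0.433.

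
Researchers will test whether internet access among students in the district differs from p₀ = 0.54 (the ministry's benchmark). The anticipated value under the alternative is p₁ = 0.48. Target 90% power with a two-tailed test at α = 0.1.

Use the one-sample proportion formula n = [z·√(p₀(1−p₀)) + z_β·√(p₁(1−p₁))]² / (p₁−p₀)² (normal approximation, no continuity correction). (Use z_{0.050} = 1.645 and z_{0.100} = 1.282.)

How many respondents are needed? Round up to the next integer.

n = 593

n = [z_{α/2}·√(p₀q₀) + z_β·√(p₁q₁)]² / (p₁ − p₀)²
  = [1.645·√(0.54·0.46) + 1.282·√(0.48·0.52)]² / (-0.06)²
  = [1.645·0.4984 + 1.282·0.4996]² / 0.0036
  = [1.4604]² / 0.0036
  = 592.40
Round up → n = 593.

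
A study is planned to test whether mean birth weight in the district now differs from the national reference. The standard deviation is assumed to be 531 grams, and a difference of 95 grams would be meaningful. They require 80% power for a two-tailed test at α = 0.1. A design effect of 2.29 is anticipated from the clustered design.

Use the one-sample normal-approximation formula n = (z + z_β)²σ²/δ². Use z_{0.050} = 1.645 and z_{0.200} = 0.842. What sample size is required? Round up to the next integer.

n = (z_{α/2} + z_β)² · σ² / δ²
  = (1.645 + 0.842)² · 531² / 95²
  = 6.1852 · 281961 / 9025
  = 193.24
Design effect: 2.29 × 193.24 = 442.52.
Round up → n = 443.

n = 443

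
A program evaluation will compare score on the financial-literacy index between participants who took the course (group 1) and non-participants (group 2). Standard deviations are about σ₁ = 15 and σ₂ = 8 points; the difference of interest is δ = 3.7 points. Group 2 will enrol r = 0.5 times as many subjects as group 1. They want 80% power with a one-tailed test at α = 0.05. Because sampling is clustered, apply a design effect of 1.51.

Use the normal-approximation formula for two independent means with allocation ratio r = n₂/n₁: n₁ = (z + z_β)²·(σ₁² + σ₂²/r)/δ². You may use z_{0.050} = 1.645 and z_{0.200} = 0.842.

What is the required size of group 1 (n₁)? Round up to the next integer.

n₁ = (z_α + z_β)² · (σ₁² + σ₂²/r) / δ²
   = (1.645 + 0.842)² · (15² + 8²/0.5) / 3.7²
   = 6.1852 · (225 + 128) / 13.69
   = 6.1852 · 353 / 13.69
   = 159.49
Design effect: 1.51 × 159.49 = 240.82.
Round up → n₁ = 241; n₂ = r·n₁ = 0.5 × 241 = 121.

n₁ = 241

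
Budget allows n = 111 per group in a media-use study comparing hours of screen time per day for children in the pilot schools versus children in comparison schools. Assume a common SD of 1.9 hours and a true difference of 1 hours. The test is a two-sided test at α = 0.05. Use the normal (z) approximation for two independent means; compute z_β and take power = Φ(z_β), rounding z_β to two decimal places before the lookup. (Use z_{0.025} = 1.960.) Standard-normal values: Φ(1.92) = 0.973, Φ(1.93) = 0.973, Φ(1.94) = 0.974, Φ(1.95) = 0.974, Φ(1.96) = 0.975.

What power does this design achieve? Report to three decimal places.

Power ≈ 0.975

z_β = δ·√(n/(σ₁²+σ₂²)) − z_{α/2}
    = 1 · √(111/7.22) − 1.960
    = 1 · 3.92096 − 1.960
    = 3.9210 − 1.960 = 1.9610 → 1.96
Power = Φ(1.96) = 0.975.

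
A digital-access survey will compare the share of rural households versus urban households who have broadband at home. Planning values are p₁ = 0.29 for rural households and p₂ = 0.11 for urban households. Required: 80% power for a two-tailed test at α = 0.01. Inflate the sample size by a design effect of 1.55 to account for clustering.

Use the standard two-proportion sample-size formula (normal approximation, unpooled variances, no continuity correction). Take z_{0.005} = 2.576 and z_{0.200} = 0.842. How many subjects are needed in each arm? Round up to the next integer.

n = 170 per group

n = (z_{α/2} + z_β)² · [p₁(1−p₁) + p₂(1−p₂)] / (p₁ − p₂)²
  = (2.576 + 0.842)² · (0.29·0.71 + 0.11·0.89) / (0.18)²
  = (3.418)² · (0.2059 + 0.0979) / 0.0324
  = 11.6827 · 0.3038 / 0.0324
  = 109.54
Design effect: 1.55 × 109.54 = 169.79.
Round up → n = 170 per group.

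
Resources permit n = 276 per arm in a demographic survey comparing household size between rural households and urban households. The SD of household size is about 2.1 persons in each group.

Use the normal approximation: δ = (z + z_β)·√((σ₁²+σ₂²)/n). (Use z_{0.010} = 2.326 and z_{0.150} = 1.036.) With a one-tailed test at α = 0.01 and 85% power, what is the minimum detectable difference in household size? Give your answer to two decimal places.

Minimum detectable difference ≈ 0.60 persons

δ = (z_α + z_β) · √((σ₁²+σ₂²)/n)
  = (2.326 + 1.036) · √(8.82/276)
  = 3.362 · √0.03196
  = 3.362 · 0.1788
  = 0.6010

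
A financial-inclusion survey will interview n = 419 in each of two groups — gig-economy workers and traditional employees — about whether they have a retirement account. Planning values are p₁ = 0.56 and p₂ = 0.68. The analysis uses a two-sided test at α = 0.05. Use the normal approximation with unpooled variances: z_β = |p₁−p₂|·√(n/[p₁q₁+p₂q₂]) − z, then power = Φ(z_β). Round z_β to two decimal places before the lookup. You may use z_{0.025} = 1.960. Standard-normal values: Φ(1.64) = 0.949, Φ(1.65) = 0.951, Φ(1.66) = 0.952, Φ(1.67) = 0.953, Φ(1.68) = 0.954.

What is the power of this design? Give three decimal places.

z_β = |p₁−p₂|·√(n/[p₁q₁+p₂q₂]) − z_{α/2}
    = 0.12 · √(419/0.4640) − 1.960
    = 0.12 · 30.0502 − 1.960
    = 3.6060 − 1.960 = 1.6460 → 1.65
Power = Φ(1.65) = 0.951.

Power ≈ 0.951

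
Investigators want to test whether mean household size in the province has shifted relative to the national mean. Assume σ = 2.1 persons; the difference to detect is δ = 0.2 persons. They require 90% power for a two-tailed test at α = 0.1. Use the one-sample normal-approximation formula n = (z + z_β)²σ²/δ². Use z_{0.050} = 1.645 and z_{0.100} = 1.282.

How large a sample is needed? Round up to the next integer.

n = 945

n = (z_{α/2} + z_β)² · σ² / δ²
  = (1.645 + 1.282)² · 2.1² / 0.2²
  = 8.5673 · 4.41 / 0.04
  = 944.55
Round up → n = 945.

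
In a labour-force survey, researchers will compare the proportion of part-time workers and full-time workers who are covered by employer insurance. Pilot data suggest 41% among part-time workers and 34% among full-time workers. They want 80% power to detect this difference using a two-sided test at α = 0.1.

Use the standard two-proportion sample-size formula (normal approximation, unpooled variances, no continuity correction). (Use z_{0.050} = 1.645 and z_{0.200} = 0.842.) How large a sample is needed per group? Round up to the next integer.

n = 589 per group

n = (z_{α/2} + z_β)² · [p₁(1−p₁) + p₂(1−p₂)] / (p₁ − p₂)²
  = (1.645 + 0.842)² · (0.41·0.59 + 0.34·0.66) / (0.07)²
  = (2.487)² · (0.2419 + 0.2244) / 0.0049
  = 6.1852 · 0.4663 / 0.0049
  = 588.60
Round up → n = 589 per group.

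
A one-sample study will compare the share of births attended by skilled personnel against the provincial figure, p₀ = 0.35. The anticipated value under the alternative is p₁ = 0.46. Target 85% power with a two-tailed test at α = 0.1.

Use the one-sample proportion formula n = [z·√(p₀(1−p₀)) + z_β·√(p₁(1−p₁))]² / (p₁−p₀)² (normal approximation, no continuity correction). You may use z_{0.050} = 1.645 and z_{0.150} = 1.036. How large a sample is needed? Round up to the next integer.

n = 140

n = [z_{α/2}·√(p₀q₀) + z_β·√(p₁q₁)]² / (p₁ − p₀)²
  = [1.645·√(0.35·0.65) + 1.036·√(0.46·0.54)]² / (0.11)²
  = [1.645·0.4770 + 1.036·0.4984]² / 0.0121
  = [1.3010]² / 0.0121
  = 139.87
Round up → n = 140.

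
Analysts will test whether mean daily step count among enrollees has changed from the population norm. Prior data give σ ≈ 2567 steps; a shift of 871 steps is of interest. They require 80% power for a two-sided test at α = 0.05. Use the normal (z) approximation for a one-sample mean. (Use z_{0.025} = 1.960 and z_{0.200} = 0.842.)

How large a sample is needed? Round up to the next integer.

n = 69

n = (z_{α/2} + z_β)² · σ² / δ²
  = (1.960 + 0.842)² · 2567² / 871²
  = 7.8512 · 6589489 / 758641
  = 68.19
Round up → n = 69.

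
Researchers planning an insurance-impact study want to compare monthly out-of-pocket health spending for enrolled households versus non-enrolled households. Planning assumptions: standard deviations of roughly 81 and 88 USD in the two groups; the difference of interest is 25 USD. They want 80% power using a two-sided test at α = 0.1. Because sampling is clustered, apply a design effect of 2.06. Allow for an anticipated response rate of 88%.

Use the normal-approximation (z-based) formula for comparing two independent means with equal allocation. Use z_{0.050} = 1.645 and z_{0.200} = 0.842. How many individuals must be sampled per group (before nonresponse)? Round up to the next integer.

n = (z_{α/2} + z_β)² · (σ₁² + σ₂²) / δ²
  = (1.645 + 0.842)² · (81² + 88² = 14305) / 25²
  = 6.1852 · 14305 / 625
  = 141.57
Design effect: 2.06 × 141.57 = 291.63.
Adjust for 88% response: 291.63 / 0.88 = 331.39.
Round up → n = 332 per group.

n = 332 per group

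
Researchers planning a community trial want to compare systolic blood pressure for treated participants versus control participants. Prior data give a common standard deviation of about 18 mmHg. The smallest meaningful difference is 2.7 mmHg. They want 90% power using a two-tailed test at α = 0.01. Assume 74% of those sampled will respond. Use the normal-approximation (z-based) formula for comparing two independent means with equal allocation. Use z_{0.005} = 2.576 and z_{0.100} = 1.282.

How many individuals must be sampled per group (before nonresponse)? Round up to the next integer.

n = (z_{α/2} + z_β)² · (σ₁² + σ₂²) / δ²
  = (2.576 + 1.282)² · (2·18² = 648) / 2.7²
  = 14.8842 · 648 / 7.29
  = 1323.04
Adjust for 74% response: 1323.04 / 0.74 = 1787.89.
Round up → n = 1788 per group.

n = 1788 per group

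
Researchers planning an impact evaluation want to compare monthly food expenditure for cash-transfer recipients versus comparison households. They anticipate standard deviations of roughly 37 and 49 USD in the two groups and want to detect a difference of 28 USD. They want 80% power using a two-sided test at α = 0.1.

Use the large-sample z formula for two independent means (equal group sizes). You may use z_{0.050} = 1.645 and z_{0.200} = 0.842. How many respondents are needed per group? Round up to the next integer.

n = 30 per group

n = (z_{α/2} + z_β)² · (σ₁² + σ₂²) / δ²
  = (1.645 + 0.842)² · (37² + 49² = 3770) / 28²
  = 6.1852 · 3770 / 784
  = 29.74
Round up → n = 30 per group.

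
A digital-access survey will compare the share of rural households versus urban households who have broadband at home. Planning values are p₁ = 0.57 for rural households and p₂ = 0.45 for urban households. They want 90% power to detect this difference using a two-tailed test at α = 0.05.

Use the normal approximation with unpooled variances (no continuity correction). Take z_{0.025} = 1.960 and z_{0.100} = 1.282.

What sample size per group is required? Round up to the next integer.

n = (z_{α/2} + z_β)² · [p₁(1−p₁) + p₂(1−p₂)] / (p₁ − p₂)²
  = (1.960 + 1.282)² · (0.57·0.43 + 0.45·0.55) / (0.12)²
  = (3.242)² · (0.2451 + 0.2475) / 0.0144
  = 10.5106 · 0.4926 / 0.0144
  = 359.55
Round up → n = 360 per group.

n = 360 per group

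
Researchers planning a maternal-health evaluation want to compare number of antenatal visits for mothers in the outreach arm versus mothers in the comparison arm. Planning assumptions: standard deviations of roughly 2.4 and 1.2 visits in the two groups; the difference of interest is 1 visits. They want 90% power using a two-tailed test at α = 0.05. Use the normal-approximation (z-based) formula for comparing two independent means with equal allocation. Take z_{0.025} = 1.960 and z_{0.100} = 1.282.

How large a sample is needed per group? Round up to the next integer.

n = (z_{α/2} + z_β)² · (σ₁² + σ₂²) / δ²
  = (1.960 + 1.282)² · (2.4² + 1.2² = 7.2) / 1²
  = 10.5106 · 7.2 / 1
  = 75.68
Round up → n = 76 per group.

n = 76 per group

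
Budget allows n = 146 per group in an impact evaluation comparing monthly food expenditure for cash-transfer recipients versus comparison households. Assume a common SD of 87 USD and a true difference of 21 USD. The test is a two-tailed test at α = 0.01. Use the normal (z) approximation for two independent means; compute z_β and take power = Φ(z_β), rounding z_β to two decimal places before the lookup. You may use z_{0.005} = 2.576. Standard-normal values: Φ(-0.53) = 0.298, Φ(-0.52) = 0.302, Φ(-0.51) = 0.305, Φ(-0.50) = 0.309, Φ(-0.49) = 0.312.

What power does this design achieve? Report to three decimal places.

z_β = δ·√(n/(σ₁²+σ₂²)) − z_{α/2}
    = 21 · √(146/15138) − 2.576
    = 21 · 0.09821 − 2.576
    = 2.0623 − 2.576 = -0.5137 → -0.51
Power = Φ(-0.51) = 0.305.

Power ≈ 0.305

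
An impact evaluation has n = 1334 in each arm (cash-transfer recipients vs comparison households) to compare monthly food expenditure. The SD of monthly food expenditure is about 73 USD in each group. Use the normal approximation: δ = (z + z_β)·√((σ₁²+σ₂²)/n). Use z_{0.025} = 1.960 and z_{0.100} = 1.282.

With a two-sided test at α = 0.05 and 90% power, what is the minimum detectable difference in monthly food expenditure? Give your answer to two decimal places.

δ = (z_{α/2} + z_β) · √((σ₁²+σ₂²)/n)
  = (1.960 + 1.282) · √(10658/1334)
  = 3.242 · √7.9895
  = 3.242 · 2.8266
  = 9.1637

Minimum detectable difference ≈ 9.16 USD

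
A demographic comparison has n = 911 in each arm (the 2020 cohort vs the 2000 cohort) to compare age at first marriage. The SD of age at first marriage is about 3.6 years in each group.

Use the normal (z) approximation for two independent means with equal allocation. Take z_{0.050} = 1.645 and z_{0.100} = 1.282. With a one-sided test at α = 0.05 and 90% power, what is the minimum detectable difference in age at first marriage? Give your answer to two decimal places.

δ = (z_α + z_β) · √((σ₁²+σ₂²)/n)
  = (1.645 + 1.282) · √(25.92/911)
  = 2.927 · √0.02845
  = 2.927 · 0.1687
  = 0.4937

Minimum detectable difference ≈ 0.49 years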